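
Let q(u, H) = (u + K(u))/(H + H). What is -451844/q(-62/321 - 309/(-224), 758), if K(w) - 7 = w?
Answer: -24626958359808/336965 ≈ -7.3085e+7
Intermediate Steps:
K(w) = 7 + w
q(u, H) = (7 + 2*u)/(2*H) (q(u, H) = (u + (7 + u))/(H + H) = (7 + 2*u)/((2*H)) = (7 + 2*u)*(1/(2*H)) = (7 + 2*u)/(2*H))
-451844/q(-62/321 - 309/(-224), 758) = -451844*758/(7/2 + (-62/321 - 309/(-224))) = -451844*758/(7/2 + (-62*1/321 - 309*(-1/224))) = -451844*758/(7/2 + (-62/321 + 309/224)) = -451844*758/(7/2 + 85301/71904) = -451844/((1/758)*(336965/71904)) = -451844/336965/54503232 = -451844*54503232/336965 = -24626958359808/336965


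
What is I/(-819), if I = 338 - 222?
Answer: -116/819 ≈ -0.14164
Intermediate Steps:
I = 116
I/(-819) = 116/(-819) = 116*(-1/819) = -116/819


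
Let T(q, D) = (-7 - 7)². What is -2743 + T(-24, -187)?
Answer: -2547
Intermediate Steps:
T(q, D) = 196 (T(q, D) = (-14)² = 196)
-2743 + T(-24, -187) = -2743 + 196 = -2547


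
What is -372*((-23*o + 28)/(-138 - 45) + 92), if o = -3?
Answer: -2075636/61 ≈ -34027.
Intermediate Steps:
-372*((-23*o + 28)/(-138 - 45) + 92) = -372*((-23*(-3) + 28)/(-138 - 45) + 92) = -372*((69 + 28)/(-183) + 92) = -372*(97*(-1/183) + 92) = -372*(-97/183 + 92) = -372*16739/183 = -2075636/61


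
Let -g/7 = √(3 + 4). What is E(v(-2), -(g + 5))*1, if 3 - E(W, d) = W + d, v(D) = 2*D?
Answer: 12 - 7*√7 ≈ -6.5203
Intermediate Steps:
g = -7*√7 (g = -7*√(3 + 4) = -7*√7 ≈ -18.520)
E(W, d) = 3 - W - d (E(W, d) = 3 - (W + d) = 3 + (-W - d) = 3 - W - d)
E(v(-2), -(g + 5))*1 = (3 - 2*(-2) - (-1)*(-7*√7 + 5))*1 = (3 - 1*(-4) - (-1)*(5 - 7*√7))*1 = (3 + 4 - (-5 + 7*√7))*1 = (3 + 4 + (5 - 7*√7))*1 = (12 - 7*√7)*1 = 12 - 7*√7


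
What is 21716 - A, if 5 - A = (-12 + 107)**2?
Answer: 30736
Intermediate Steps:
A = -9020 (A = 5 - (-12 + 107)**2 = 5 - 1*95**2 = 5 - 1*9025 = 5 - 9025 = -9020)
21716 - A = 21716 - 1*(-9020) = 21716 + 9020 = 30736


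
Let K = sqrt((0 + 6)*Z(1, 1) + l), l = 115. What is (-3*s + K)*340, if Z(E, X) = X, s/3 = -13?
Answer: 43520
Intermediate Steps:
s = -39 (s = 3*(-13) = -39)
K = 11 (K = sqrt((0 + 6)*1 + 115) = sqrt(6*1 + 115) = sqrt(6 + 115) = sqrt(121) = 11)
(-3*s + K)*340 = (-3*(-39) + 11)*340 = (117 + 11)*340 = 128*340 = 43520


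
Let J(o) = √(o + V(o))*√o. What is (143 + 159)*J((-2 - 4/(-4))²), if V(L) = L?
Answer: 302*√2 ≈ 427.09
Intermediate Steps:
J(o) = o*√2 (J(o) = √(o + o)*√o = √(2*o)*√o = (√2*√o)*√o = o*√2)
(143 + 159)*J((-2 - 4/(-4))²) = (143 + 159)*((-2 - 4/(-4))²*√2) = 302*((-2 - 4*(-¼))²*√2) = 302*((-2 + 1)²*√2) = 302*((-1)²*√2) = 302*(1*√2) = 302*√2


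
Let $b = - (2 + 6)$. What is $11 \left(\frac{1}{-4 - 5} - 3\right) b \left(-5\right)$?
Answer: $- \frac{12320}{9} \approx -1368.9$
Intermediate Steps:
$b = -8$ ($b = \left(-1\right) 8 = -8$)
$11 \left(\frac{1}{-4 - 5} - 3\right) b \left(-5\right) = 11 \left(\frac{1}{-4 - 5} - 3\right) \left(-8\right) \left(-5\right) = 11 \left(\frac{1}{-9} - 3\right) \left(-8\right) \left(-5\right) = 11 \left(- \frac{1}{9} - 3\right) \left(-8\right) \left(-5\right) = 11 \left(\left(- \frac{28}{9}\right) \left(-8\right)\right) \left(-5\right) = 11 \cdot \frac{224}{9} \left(-5\right) = \frac{2464}{9} \left(-5\right) = - \frac{12320}{9}$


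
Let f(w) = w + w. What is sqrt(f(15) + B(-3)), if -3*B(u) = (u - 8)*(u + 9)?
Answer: 2*sqrt(13) ≈ 7.2111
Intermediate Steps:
B(u) = -(-8 + u)*(9 + u)/3 (B(u) = -(u - 8)*(u + 9)/3 = -(-8 + u)*(9 + u)/3)
f(w) = 2*w
sqrt(f(15) + B(-3)) = sqrt(2*15 + (24 - 1/3*(-3) - 1/3*(-3)**2)) = sqrt(30 + (24 + 1 - 1/3*9)) = sqrt(30 + (24 + 1 - 3)) = sqrt(30 + 22) = sqrt(52) = 2*sqrt(13)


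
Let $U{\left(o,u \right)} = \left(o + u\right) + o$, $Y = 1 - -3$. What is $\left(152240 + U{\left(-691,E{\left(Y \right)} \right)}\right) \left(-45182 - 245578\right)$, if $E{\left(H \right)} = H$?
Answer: $-43864635120$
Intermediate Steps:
$Y = 4$ ($Y = 1 + 3 = 4$)
$U{\left(o,u \right)} = u + 2 o$
$\left(152240 + U{\left(-691,E{\left(Y \right)} \right)}\right) \left(-45182 - 245578\right) = \left(152240 + \left(4 + 2 \left(-691\right)\right)\right) \left(-45182 - 245578\right) = \left(152240 + \left(4 - 1382\right)\right) \left(-290760\right) = \left(152240 - 1378\right) \left(-290760\right) = 150862 \left(-290760\right) = -43864635120$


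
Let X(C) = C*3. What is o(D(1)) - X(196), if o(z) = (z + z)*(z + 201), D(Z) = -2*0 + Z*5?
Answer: 1472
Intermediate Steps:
D(Z) = 5*Z (D(Z) = 0 + 5*Z = 5*Z)
X(C) = 3*C
o(z) = 2*z*(201 + z) (o(z) = (2*z)*(201 + z) = 2*z*(201 + z))
o(D(1)) - X(196) = 2*(5*1)*(201 + 5*1) - 3*196 = 2*5*(201 + 5) - 1*588 = 2*5*206 - 588 = 2060 - 588 = 1472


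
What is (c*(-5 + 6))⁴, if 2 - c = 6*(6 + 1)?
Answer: 2560000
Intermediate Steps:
c = -40 (c = 2 - 6*(6 + 1) = 2 - 6*7 = 2 - 1*42 = 2 - 42 = -40)
(c*(-5 + 6))⁴ = (-40*(-5 + 6))⁴ = (-40*1)⁴ = (-40)⁴ = 2560000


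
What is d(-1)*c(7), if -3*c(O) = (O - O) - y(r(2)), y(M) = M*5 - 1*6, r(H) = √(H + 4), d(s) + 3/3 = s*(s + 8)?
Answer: 16 - 40*√6/3 ≈ -16.660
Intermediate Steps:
d(s) = -1 + s*(8 + s) (d(s) = -1 + s*(s + 8) = -1 + s*(8 + s))
r(H) = √(4 + H)
y(M) = -6 + 5*M (y(M) = 5*M - 6 = -6 + 5*M)
c(O) = -2 + 5*√6/3 (c(O) = -((O - O) - (-6 + 5*√(4 + 2)))/3 = -(0 - (-6 + 5*√6))/3 = -(0 + (6 - 5*√6))/3 = -(6 - 5*√6)/3 = -2 + 5*√6/3)
d(-1)*c(7) = (-1 + (-1)² + 8*(-1))*(-2 + 5*√6/3) = (-1 + 1 - 8)*(-2 + 5*√6/3) = -8*(-2 + 5*√6/3) = 16 - 40*√6/3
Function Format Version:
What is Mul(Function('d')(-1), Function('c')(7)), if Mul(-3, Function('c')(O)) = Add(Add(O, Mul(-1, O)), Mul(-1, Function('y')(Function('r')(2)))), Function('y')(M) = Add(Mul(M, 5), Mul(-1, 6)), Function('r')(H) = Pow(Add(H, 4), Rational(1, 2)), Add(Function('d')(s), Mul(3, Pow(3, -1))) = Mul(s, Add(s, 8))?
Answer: Add(16, Mul(Rational(-40, 3), Pow(6, Rational(1, 2)))) ≈ -16.660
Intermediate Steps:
Function('d')(s) = Add(-1, Mul(s, Add(8, s))) (Function('d')(s) = Add(-1, Mul(s, Add(s, 8))) = Add(-1, Mul(s, Add(8, s))))
Function('r')(H) = Pow(Add(4, H), Rational(1, 2))
Function('y')(M) = Add(-6, Mul(5, M)) (Function('y')(M) = Add(Mul(5, M), -6) = Add(-6, Mul(5, M)))
Function('c')(O) = Add(-2, Mul(Rational(5, 3), Pow(6, Rational(1, 2)))) (Function('c')(O) = Mul(Rational(-1, 3), Add(Add(O, Mul(-1, O)), Mul(-1, Add(-6, Mul(5, Pow(Add(4, 2), Rational(1, 2))))))) = Mul(Rational(-1, 3), Add(0, Mul(-1, Add(-6, Mul(5, Pow(6, Rational(1, 2))))))) = Mul(Rational(-1, 3), Add(0, Add(6, Mul(-5, Pow(6, Rational(1, 2)))))) = Mul(Rational(-1, 3), Add(6, Mul(-5, Pow(6, Rational(1, 2))))) = Add(-2, Mul(Rational(5, 3), Pow(6, Rational(1, 2)))))
Mul(Function('d')(-1), Function('c')(7)) = Mul(Add(-1, Pow(-1, 2), Mul(8, -1)), Add(-2, Mul(Rational(5, 3), Pow(6, Rational(1, 2))))) = Mul(Add(-1, 1, -8), Add(-2, Mul(Rational(5, 3), Pow(6, Rational(1, 2))))) = Mul(-8, Add(-2, Mul(Rational(5, 3), Pow(6, Rational(1, 2))))) = Add(16, Mul(Rational(-40, 3), Pow(6, Rational(1, 2))))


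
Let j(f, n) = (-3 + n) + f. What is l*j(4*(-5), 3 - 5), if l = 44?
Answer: -1100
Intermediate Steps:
j(f, n) = -3 + f + n
l*j(4*(-5), 3 - 5) = 44*(-3 + 4*(-5) + (3 - 5)) = 44*(-3 - 20 - 2) = 44*(-25) = -1100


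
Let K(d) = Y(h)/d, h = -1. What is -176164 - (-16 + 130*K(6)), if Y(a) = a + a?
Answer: -528314/3 ≈ -1.7610e+5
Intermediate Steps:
Y(a) = 2*a
K(d) = -2/d (K(d) = (2*(-1))/d = -2/d)
-176164 - (-16 + 130*K(6)) = -176164 - (-16 + 130*(-2/6)) = -176164 - (-16 + 130*(-2*⅙)) = -176164 - (-16 + 130*(-⅓)) = -176164 - (-16 - 130/3) = -176164 - 1*(-178/3) = -176164 + 178/3 = -528314/3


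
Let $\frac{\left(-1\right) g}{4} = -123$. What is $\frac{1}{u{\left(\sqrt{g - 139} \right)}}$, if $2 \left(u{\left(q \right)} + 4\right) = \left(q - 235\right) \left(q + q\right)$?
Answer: $- \frac{349}{19372624} - \frac{235 \sqrt{353}}{19372624} \approx -0.00024593$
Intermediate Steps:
$g = 492$ ($g = \left(-4\right) \left(-123\right) = 492$)
$u{\left(q \right)} = -4 + q \left(-235 + q\right)$ ($u{\left(q \right)} = -4 + \frac{\left(q - 235\right) \left(q + q\right)}{2} = -4 + \frac{\left(-235 + q\right) 2 q}{2} = -4 + \frac{2 q \left(-235 + q\right)}{2} = -4 + q \left(-235 + q\right)$)
$\frac{1}{u{\left(\sqrt{g - 139} \right)}} = \frac{1}{-4 + \left(\sqrt{492 - 139}\right)^{2} - 235 \sqrt{492 - 139}} = \frac{1}{-4 + \left(\sqrt{353}\right)^{2} - 235 \sqrt{353}} = \frac{1}{-4 + 353 - 235 \sqrt{353}} = \frac{1}{349 - 235 \sqrt{353}}$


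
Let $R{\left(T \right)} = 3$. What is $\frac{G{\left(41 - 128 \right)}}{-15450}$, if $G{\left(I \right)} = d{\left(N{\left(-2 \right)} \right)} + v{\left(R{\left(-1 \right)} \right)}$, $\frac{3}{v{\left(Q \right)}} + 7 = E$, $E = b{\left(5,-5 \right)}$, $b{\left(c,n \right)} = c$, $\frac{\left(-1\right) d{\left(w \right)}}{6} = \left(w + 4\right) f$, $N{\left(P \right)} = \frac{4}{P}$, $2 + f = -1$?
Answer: $- \frac{23}{10300} \approx -0.002233$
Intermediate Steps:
$f = -3$ ($f = -2 - 1 = -3$)
$d{\left(w \right)} = 72 + 18 w$ ($d{\left(w \right)} = - 6 \left(w + 4\right) \left(-3\right) = - 6 \left(4 + w\right) \left(-3\right) = - 6 \left(-12 - 3 w\right) = 72 + 18 w$)
$E = 5$
$v{\left(Q \right)} = - \frac{3}{2}$ ($v{\left(Q \right)} = \frac{3}{-7 + 5} = \frac{3}{-2} = 3 \left(- \frac{1}{2}\right) = - \frac{3}{2}$)
$G{\left(I \right)} = \frac{69}{2}$ ($G{\left(I \right)} = \left(72 + 18 \frac{4}{-2}\right) - \frac{3}{2} = \left(72 + 18 \cdot 4 \left(- \frac{1}{2}\right)\right) - \frac{3}{2} = \left(72 + 18 \left(-2\right)\right) - \frac{3}{2} = \left(72 - 36\right) - \frac{3}{2} = 36 - \frac{3}{2} = \frac{69}{2}$)
$\frac{G{\left(41 - 128 \right)}}{-15450} = \frac{69}{2 \left(-15450\right)} = \frac{69}{2} \left(- \frac{1}{15450}\right) = - \frac{23}{10300}$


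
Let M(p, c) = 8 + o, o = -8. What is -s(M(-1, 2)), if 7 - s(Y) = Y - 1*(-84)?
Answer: 77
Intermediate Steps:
M(p, c) = 0 (M(p, c) = 8 - 8 = 0)
s(Y) = -77 - Y (s(Y) = 7 - (Y - 1*(-84)) = 7 - (Y + 84) = 7 - (84 + Y) = 7 + (-84 - Y) = -77 - Y)
-s(M(-1, 2)) = -(-77 - 1*0) = -(-77 + 0) = -1*(-77) = 77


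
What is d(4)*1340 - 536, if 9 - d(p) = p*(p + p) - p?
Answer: -25996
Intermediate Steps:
d(p) = 9 + p - 2*p² (d(p) = 9 - (p*(p + p) - p) = 9 - (p*(2*p) - p) = 9 - (2*p² - p) = 9 - (-p + 2*p²) = 9 + (p - 2*p²) = 9 + p - 2*p²)
d(4)*1340 - 536 = (9 + 4 - 2*4²)*1340 - 536 = (9 + 4 - 2*16)*1340 - 536 = (9 + 4 - 32)*1340 - 536 = -19*1340 - 536 = -25460 - 536 = -25996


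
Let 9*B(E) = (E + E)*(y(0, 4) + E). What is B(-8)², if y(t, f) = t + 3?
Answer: 6400/81 ≈ 79.012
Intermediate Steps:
y(t, f) = 3 + t
B(E) = 2*E*(3 + E)/9 (B(E) = ((E + E)*((3 + 0) + E))/9 = ((2*E)*(3 + E))/9 = (2*E*(3 + E))/9 = 2*E*(3 + E)/9)
B(-8)² = ((2/9)*(-8)*(3 - 8))² = ((2/9)*(-8)*(-5))² = (80/9)² = 6400/81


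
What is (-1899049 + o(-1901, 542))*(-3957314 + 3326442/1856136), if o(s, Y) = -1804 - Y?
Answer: 2327722507710450915/309356 ≈ 7.5244e+12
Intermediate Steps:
(-1899049 + o(-1901, 542))*(-3957314 + 3326442/1856136) = (-1899049 + (-1804 - 1*542))*(-3957314 + 3326442/1856136) = (-1899049 + (-1804 - 542))*(-3957314 + 3326442*(1/1856136)) = (-1899049 - 2346)*(-3957314 + 554407/309356) = -1901395*(-1224218275377/309356) = 2327722507710450915/309356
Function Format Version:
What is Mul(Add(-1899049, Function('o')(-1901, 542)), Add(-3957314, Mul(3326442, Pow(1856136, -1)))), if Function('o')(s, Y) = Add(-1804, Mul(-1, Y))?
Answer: Rational(2327722507710450915, 309356) ≈ 7.5244e+12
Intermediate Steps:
Mul(Add(-1899049, Function('o')(-1901, 542)), Add(-3957314, Mul(3326442, Pow(1856136, -1)))) = Mul(Add(-1899049, Add(-1804, Mul(-1, 542))), Add(-3957314, Mul(3326442, Pow(1856136, -1)))) = Mul(Add(-1899049, Add(-1804, -542)), Add(-3957314, Mul(3326442, Rational(1, 1856136)))) = Mul(Add(-1899049, -2346), Add(-3957314, Rational(554407, 309356))) = Mul(-1901395, Rational(-1224218275377, 309356)) = Rational(2327722507710450915, 309356)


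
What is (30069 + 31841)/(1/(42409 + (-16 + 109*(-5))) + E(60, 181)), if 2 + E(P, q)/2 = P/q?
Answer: -468936552080/25276011 ≈ -18553.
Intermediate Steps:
E(P, q) = -4 + 2*P/q (E(P, q) = -4 + 2*(P/q) = -4 + 2*P/q)
(30069 + 31841)/(1/(42409 + (-16 + 109*(-5))) + E(60, 181)) = (30069 + 31841)/(1/(42409 + (-16 + 109*(-5))) + (-4 + 2*60/181)) = 61910/(1/(42409 + (-16 - 545)) + (-4 + 2*60*(1/181))) = 61910/(1/(42409 - 561) + (-4 + 120/181)) = 61910/(1/41848 - 604/181) = 61910/(-25276011/7574488) = 61910*(-7574488/25276011) = -468936552080/25276011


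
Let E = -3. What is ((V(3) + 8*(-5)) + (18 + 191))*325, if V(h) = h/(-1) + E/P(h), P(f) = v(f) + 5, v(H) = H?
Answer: 430625/8 ≈ 53828.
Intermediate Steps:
P(f) = 5 + f (P(f) = f + 5 = 5 + f)
V(h) = -h - 3/(5 + h) (V(h) = h/(-1) - 3/(5 + h) = h*(-1) - 3/(5 + h) = -h - 3/(5 + h))
((V(3) + 8*(-5)) + (18 + 191))*325 = (((-3 - 1*3*(5 + 3))/(5 + 3) + 8*(-5)) + (18 + 191))*325 = (((-3 - 1*3*8)/8 - 40) + 209)*325 = (((-3 - 24)/8 - 40) + 209)*325 = (((⅛)*(-27) - 40) + 209)*325 = ((-27/8 - 40) + 209)*325 = (-347/8 + 209)*325 = (1325/8)*325 = 430625/8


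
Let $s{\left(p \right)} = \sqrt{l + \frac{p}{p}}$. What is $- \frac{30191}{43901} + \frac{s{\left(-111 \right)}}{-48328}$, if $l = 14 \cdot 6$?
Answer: $- \frac{30191}{43901} - \frac{\sqrt{85}}{48328} \approx -0.6879$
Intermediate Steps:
$l = 84$
$s{\left(p \right)} = \sqrt{85}$ ($s{\left(p \right)} = \sqrt{84 + \frac{p}{p}} = \sqrt{84 + 1} = \sqrt{85}$)
$- \frac{30191}{43901} + \frac{s{\left(-111 \right)}}{-48328} = - \frac{30191}{43901} + \frac{\sqrt{85}}{-48328} = \left(-30191\right) \frac{1}{43901} + \sqrt{85} \left(- \frac{1}{48328}\right) = - \frac{30191}{43901} - \frac{\sqrt{85}}{48328}$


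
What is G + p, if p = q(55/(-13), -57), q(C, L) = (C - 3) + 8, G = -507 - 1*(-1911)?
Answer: 18262/13 ≈ 1404.8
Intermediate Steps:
G = 1404 (G = -507 + 1911 = 1404)
q(C, L) = 5 + C (q(C, L) = (-3 + C) + 8 = 5 + C)
p = 10/13 (p = 5 + 55/(-13) = 5 + 55*(-1/13) = 5 - 55/13 = 10/13 ≈ 0.76923)
G + p = 1404 + 10/13 = 18262/13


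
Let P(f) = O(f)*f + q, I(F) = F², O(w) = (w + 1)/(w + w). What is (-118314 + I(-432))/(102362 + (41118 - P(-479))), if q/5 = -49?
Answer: 1265/2666 ≈ 0.47449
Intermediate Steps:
q = -245 (q = 5*(-49) = -245)
O(w) = (1 + w)/(2*w) (O(w) = (1 + w)/((2*w)) = (1 + w)*(1/(2*w)) = (1 + w)/(2*w))
P(f) = -489/2 + f/2 (P(f) = ((1 + f)/(2*f))*f - 245 = (½ + f/2) - 245 = -489/2 + f/2)
(-118314 + I(-432))/(102362 + (41118 - P(-479))) = (-118314 + (-432)²)/(102362 + (41118 - (-489/2 + (½)*(-479)))) = (-118314 + 186624)/(102362 + (41118 - (-489/2 - 479/2))) = 68310/(102362 + (41118 - 1*(-484))) = 68310/(102362 + (41118 + 484)) = 68310/(102362 + 41602) = 68310/143964 = 68310*(1/143964) = 1265/2666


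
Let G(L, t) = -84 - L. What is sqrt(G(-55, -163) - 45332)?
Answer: I*sqrt(45361) ≈ 212.98*I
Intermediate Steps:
sqrt(G(-55, -163) - 45332) = sqrt((-84 - 1*(-55)) - 45332) = sqrt((-84 + 55) - 45332) = sqrt(-29 - 45332) = sqrt(-45361) = I*sqrt(45361)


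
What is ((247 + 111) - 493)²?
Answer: 18225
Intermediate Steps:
((247 + 111) - 493)² = (358 - 493)² = (-135)² = 18225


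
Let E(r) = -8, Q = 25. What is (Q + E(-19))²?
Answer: 289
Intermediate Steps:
(Q + E(-19))² = (25 - 8)² = 17² = 289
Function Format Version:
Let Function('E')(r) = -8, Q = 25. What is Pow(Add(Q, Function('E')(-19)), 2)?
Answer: 289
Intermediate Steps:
Pow(Add(Q, Function('E')(-19)), 2) = Pow(Add(25, -8), 2) = Pow(17, 2) = 289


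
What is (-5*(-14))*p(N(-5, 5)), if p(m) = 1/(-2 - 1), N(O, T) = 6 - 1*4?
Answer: -70/3 ≈ -23.333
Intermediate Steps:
N(O, T) = 2 (N(O, T) = 6 - 4 = 2)
p(m) = -⅓ (p(m) = 1/(-3) = -⅓)
(-5*(-14))*p(N(-5, 5)) = -5*(-14)*(-⅓) = 70*(-⅓) = -70/3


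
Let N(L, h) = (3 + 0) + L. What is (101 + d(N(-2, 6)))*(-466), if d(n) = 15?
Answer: -54056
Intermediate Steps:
N(L, h) = 3 + L
(101 + d(N(-2, 6)))*(-466) = (101 + 15)*(-466) = 116*(-466) = -54056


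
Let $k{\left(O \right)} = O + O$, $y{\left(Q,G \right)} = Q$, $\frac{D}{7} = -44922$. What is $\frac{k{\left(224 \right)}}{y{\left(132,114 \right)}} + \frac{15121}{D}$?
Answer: $\frac{11573285}{3458994} \approx 3.3459$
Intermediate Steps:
$D = -314454$ ($D = 7 \left(-44922\right) = -314454$)
$k{\left(O \right)} = 2 O$
$\frac{k{\left(224 \right)}}{y{\left(132,114 \right)}} + \frac{15121}{D} = \frac{2 \cdot 224}{132} + \frac{15121}{-314454} = 448 \cdot \frac{1}{132} + 15121 \left(- \frac{1}{314454}\right) = \frac{112}{33} - \frac{15121}{314454} = \frac{11573285}{3458994}$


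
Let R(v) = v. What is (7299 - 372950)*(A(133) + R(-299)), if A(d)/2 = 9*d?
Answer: -766038845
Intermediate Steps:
A(d) = 18*d (A(d) = 2*(9*d) = 18*d)
(7299 - 372950)*(A(133) + R(-299)) = (7299 - 372950)*(18*133 - 299) = -365651*(2394 - 299) = -365651*2095 = -766038845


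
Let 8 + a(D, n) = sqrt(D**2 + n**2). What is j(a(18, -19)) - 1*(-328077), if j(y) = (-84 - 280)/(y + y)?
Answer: 203734361/621 - 182*sqrt(685)/621 ≈ 3.2807e+5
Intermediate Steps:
a(D, n) = -8 + sqrt(D**2 + n**2)
j(y) = -182/y (j(y) = -364*1/(2*y) = -182/y)
j(a(18, -19)) - 1*(-328077) = -182/(-8 + sqrt(18**2 + (-19)**2)) - 1*(-328077) = -182/(-8 + sqrt(324 + 361)) + 328077 = -182/(-8 + sqrt(685)) + 328077 = 328077 - 182/(-8 + sqrt(685))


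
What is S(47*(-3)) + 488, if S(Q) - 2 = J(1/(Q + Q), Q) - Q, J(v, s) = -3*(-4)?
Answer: 643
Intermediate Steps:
J(v, s) = 12
S(Q) = 14 - Q (S(Q) = 2 + (12 - Q) = 14 - Q)
S(47*(-3)) + 488 = (14 - 47*(-3)) + 488 = (14 - 1*(-141)) + 488 = (14 + 141) + 488 = 155 + 488 = 643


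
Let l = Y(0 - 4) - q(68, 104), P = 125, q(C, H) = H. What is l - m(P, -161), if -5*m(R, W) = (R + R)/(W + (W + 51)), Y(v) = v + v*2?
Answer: -31486/271 ≈ -116.18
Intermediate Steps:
Y(v) = 3*v (Y(v) = v + 2*v = 3*v)
m(R, W) = -2*R/(5*(51 + 2*W)) (m(R, W) = -(R + R)/(5*(W + (W + 51))) = -2*R/(5*(W + (51 + W))) = -2*R/(5*(51 + 2*W)))
l = -116 (l = 3*(0 - 4) - 1*104 = 3*(-4) - 104 = -12 - 104 = -116)
l - m(P, -161) = -116 - (-2)*125/(255 + 10*(-161)) = -116 - (-2)*125/(255 - 1610) = -116 - (-2)*125/(-1355) = -116 - (-2)*125*(-1)/1355 = -116 - 1*50/271 = -116 - 50/271 = -31486/271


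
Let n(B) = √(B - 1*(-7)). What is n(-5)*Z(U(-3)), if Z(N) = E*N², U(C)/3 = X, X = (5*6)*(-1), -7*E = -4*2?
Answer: 64800*√2/7 ≈ 13092.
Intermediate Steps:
E = 8/7 (E = -(-4)*2/7 = -⅐*(-8) = 8/7 ≈ 1.1429)
X = -30 (X = 30*(-1) = -30)
U(C) = -90 (U(C) = 3*(-30) = -90)
Z(N) = 8*N²/7
n(B) = √(7 + B) (n(B) = √(B + 7) = √(7 + B))
n(-5)*Z(U(-3)) = √(7 - 5)*((8/7)*(-90)²) = √2*((8/7)*8100) = √2*(64800/7) = 64800*√2/7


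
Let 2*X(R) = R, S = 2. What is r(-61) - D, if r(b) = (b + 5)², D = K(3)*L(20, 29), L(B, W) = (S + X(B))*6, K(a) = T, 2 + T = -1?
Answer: 3352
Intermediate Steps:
X(R) = R/2
T = -3 (T = -2 - 1 = -3)
K(a) = -3
L(B, W) = 12 + 3*B (L(B, W) = (2 + B/2)*6 = 12 + 3*B)
D = -216 (D = -3*(12 + 3*20) = -3*(12 + 60) = -3*72 = -216)
r(b) = (5 + b)²
r(-61) - D = (5 - 61)² - 1*(-216) = (-56)² + 216 = 3136 + 216 = 3352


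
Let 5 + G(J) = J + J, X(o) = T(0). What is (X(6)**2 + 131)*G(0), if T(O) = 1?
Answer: -660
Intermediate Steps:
X(o) = 1
G(J) = -5 + 2*J (G(J) = -5 + (J + J) = -5 + 2*J)
(X(6)**2 + 131)*G(0) = (1**2 + 131)*(-5 + 2*0) = (1 + 131)*(-5 + 0) = 132*(-5) = -660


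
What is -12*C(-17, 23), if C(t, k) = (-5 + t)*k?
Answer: 6072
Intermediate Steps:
C(t, k) = k*(-5 + t)
-12*C(-17, 23) = -276*(-5 - 17) = -276*(-22) = -12*(-506) = 6072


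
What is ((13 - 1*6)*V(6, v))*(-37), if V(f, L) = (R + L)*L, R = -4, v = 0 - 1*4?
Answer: -8288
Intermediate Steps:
v = -4 (v = 0 - 4 = -4)
V(f, L) = L*(-4 + L) (V(f, L) = (-4 + L)*L = L*(-4 + L))
((13 - 1*6)*V(6, v))*(-37) = ((13 - 1*6)*(-4*(-4 - 4)))*(-37) = ((13 - 6)*(-4*(-8)))*(-37) = (7*32)*(-37) = 224*(-37) = -8288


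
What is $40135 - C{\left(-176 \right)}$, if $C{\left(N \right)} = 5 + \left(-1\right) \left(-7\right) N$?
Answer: $41362$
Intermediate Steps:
$C{\left(N \right)} = 5 + 7 N$
$40135 - C{\left(-176 \right)} = 40135 - \left(5 + 7 \left(-176\right)\right) = 40135 - \left(5 - 1232\right) = 40135 - -1227 = 40135 + 1227 = 41362$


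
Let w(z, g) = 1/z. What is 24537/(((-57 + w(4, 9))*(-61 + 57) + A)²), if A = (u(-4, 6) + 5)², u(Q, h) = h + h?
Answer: 8179/88752 ≈ 0.092156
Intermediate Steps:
u(Q, h) = 2*h
A = 289 (A = (2*6 + 5)² = (12 + 5)² = 17² = 289)
24537/(((-57 + w(4, 9))*(-61 + 57) + A)²) = 24537/(((-57 + 1/4)*(-61 + 57) + 289)²) = 24537/(((-57 + ¼)*(-4) + 289)²) = 24537/((-227/4*(-4) + 289)²) = 24537/((227 + 289)²) = 24537/(516²) = 24537/266256 = 24537*(1/266256) = 8179/88752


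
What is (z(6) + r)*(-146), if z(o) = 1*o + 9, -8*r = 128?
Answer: 146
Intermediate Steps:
r = -16 (r = -⅛*128 = -16)
z(o) = 9 + o (z(o) = o + 9 = 9 + o)
(z(6) + r)*(-146) = ((9 + 6) - 16)*(-146) = (15 - 16)*(-146) = -1*(-146) = 146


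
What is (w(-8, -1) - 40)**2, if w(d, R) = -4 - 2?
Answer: 2116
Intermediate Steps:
w(d, R) = -6
(w(-8, -1) - 40)**2 = (-6 - 40)**2 = (-46)**2 = 2116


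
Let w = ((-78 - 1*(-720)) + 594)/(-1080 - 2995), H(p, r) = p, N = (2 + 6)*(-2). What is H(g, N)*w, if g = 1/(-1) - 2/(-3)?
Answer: 412/4075 ≈ 0.10110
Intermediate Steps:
g = -1/3 (g = 1*(-1) - 2*(-1/3) = -1 + 2/3 = -1/3 ≈ -0.33333)
N = -16 (N = 8*(-2) = -16)
w = -1236/4075 (w = ((-78 + 720) + 594)/(-4075) = (642 + 594)*(-1/4075) = 1236*(-1/4075) = -1236/4075 ≈ -0.30331)
H(g, N)*w = -1/3*(-1236/4075) = 412/4075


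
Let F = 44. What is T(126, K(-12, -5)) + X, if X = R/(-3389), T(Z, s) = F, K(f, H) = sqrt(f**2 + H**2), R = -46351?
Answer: 195467/3389 ≈ 57.677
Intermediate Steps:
K(f, H) = sqrt(H**2 + f**2)
T(Z, s) = 44
X = 46351/3389 (X = -46351/(-3389) = -46351*(-1/3389) = 46351/3389 ≈ 13.677)
T(126, K(-12, -5)) + X = 44 + 46351/3389 = 195467/3389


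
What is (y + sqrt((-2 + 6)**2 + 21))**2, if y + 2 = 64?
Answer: (62 + sqrt(37))**2 ≈ 4635.3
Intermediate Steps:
y = 62 (y = -2 + 64 = 62)
(y + sqrt((-2 + 6)**2 + 21))**2 = (62 + sqrt((-2 + 6)**2 + 21))**2 = (62 + sqrt(4**2 + 21))**2 = (62 + sqrt(16 + 21))**2 = (62 + sqrt(37))**2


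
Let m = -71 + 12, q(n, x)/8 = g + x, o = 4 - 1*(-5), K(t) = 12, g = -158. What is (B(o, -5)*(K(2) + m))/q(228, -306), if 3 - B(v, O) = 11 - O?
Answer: -611/3712 ≈ -0.16460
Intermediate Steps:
o = 9 (o = 4 + 5 = 9)
q(n, x) = -1264 + 8*x (q(n, x) = 8*(-158 + x) = -1264 + 8*x)
m = -59
B(v, O) = -8 + O (B(v, O) = 3 - (11 - O) = 3 + (-11 + O) = -8 + O)
(B(o, -5)*(K(2) + m))/q(228, -306) = ((-8 - 5)*(12 - 59))/(-1264 + 8*(-306)) = (-13*(-47))/(-1264 - 2448) = 611/(-3712) = 611*(-1/3712) = -611/3712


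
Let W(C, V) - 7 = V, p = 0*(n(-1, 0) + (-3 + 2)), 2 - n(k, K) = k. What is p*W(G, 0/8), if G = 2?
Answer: 0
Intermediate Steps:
n(k, K) = 2 - k
p = 0 (p = 0*((2 - 1*(-1)) + (-3 + 2)) = 0*((2 + 1) - 1) = 0*(3 - 1) = 0*2 = 0)
W(C, V) = 7 + V
p*W(G, 0/8) = 0*(7 + 0/8) = 0*(7 + 0*(⅛)) = 0*(7 + 0) = 0*7 = 0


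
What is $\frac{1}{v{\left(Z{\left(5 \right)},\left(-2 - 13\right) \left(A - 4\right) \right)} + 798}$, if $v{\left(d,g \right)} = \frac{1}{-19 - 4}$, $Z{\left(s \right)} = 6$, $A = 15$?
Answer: $\frac{23}{18353} \approx 0.0012532$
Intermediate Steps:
$v{\left(d,g \right)} = - \frac{1}{23}$ ($v{\left(d,g \right)} = \frac{1}{-23} = - \frac{1}{23}$)
$\frac{1}{v{\left(Z{\left(5 \right)},\left(-2 - 13\right) \left(A - 4\right) \right)} + 798} = \frac{1}{- \frac{1}{23} + 798} = \frac{1}{\frac{18353}{23}} = \frac{23}{18353}$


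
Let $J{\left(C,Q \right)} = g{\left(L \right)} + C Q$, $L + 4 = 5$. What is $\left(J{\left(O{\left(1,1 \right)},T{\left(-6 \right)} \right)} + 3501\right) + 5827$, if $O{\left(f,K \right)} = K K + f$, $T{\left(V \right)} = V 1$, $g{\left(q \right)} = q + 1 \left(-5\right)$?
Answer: $9312$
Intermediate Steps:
$L = 1$ ($L = -4 + 5 = 1$)
$g{\left(q \right)} = -5 + q$ ($g{\left(q \right)} = q - 5 = -5 + q$)
$T{\left(V \right)} = V$
$O{\left(f,K \right)} = f + K^{2}$ ($O{\left(f,K \right)} = K^{2} + f = f + K^{2}$)
$J{\left(C,Q \right)} = -4 + C Q$ ($J{\left(C,Q \right)} = \left(-5 + 1\right) + C Q = -4 + C Q$)
$\left(J{\left(O{\left(1,1 \right)},T{\left(-6 \right)} \right)} + 3501\right) + 5827 = \left(\left(-4 + \left(1 + 1^{2}\right) \left(-6\right)\right) + 3501\right) + 5827 = \left(\left(-4 + \left(1 + 1\right) \left(-6\right)\right) + 3501\right) + 5827 = \left(\left(-4 + 2 \left(-6\right)\right) + 3501\right) + 5827 = \left(\left(-4 - 12\right) + 3501\right) + 5827 = \left(-16 + 3501\right) + 5827 = 3485 + 5827 = 9312$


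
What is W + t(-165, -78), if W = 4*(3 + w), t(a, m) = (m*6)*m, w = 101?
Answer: 36920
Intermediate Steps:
t(a, m) = 6*m² (t(a, m) = (6*m)*m = 6*m²)
W = 416 (W = 4*(3 + 101) = 4*104 = 416)
W + t(-165, -78) = 416 + 6*(-78)² = 416 + 6*6084 = 416 + 36504 = 36920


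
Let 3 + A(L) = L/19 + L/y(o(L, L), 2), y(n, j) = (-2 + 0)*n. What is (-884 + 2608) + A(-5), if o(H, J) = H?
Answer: 65369/38 ≈ 1720.2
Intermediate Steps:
y(n, j) = -2*n
A(L) = -7/2 + L/19 (A(L) = -3 + (L/19 + L/((-2*L))) = -3 + (L*(1/19) + L*(-1/(2*L))) = -3 + (L/19 - ½) = -3 + (-½ + L/19) = -7/2 + L/19)
(-884 + 2608) + A(-5) = (-884 + 2608) + (-7/2 + (1/19)*(-5)) = 1724 + (-7/2 - 5/19) = 1724 - 143/38 = 65369/38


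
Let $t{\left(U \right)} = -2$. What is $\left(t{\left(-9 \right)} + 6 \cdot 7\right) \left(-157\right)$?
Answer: $-6280$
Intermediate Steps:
$\left(t{\left(-9 \right)} + 6 \cdot 7\right) \left(-157\right) = \left(-2 + 6 \cdot 7\right) \left(-157\right) = \left(-2 + 42\right) \left(-157\right) = 40 \left(-157\right) = -6280$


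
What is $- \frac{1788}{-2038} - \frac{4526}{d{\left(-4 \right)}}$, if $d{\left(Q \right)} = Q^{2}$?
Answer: $- \frac{2298845}{8152} \approx -282.0$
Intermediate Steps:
$- \frac{1788}{-2038} - \frac{4526}{d{\left(-4 \right)}} = - \frac{1788}{-2038} - \frac{4526}{\left(-4\right)^{2}} = \left(-1788\right) \left(- \frac{1}{2038}\right) - \frac{4526}{16} = \frac{894}{1019} - \frac{2263}{8} = - \frac{2298845}{8152}$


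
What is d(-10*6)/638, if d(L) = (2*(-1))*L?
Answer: 60/319 ≈ 0.18809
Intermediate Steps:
d(L) = -2*L
d(-10*6)/638 = -(-20)*6/638 = -2*(-60)*(1/638) = 120*(1/638) = 60/319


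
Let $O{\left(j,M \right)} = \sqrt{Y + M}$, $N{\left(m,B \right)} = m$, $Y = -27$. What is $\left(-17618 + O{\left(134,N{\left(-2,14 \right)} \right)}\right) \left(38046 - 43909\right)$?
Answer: $103294334 - 5863 i \sqrt{29} \approx 1.0329 \cdot 10^{8} - 31573.0 i$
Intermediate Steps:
$O{\left(j,M \right)} = \sqrt{-27 + M}$
$\left(-17618 + O{\left(134,N{\left(-2,14 \right)} \right)}\right) \left(38046 - 43909\right) = \left(-17618 + \sqrt{-27 - 2}\right) \left(38046 - 43909\right) = \left(-17618 + \sqrt{-29}\right) \left(-5863\right) = \left(-17618 + i \sqrt{29}\right) \left(-5863\right) = 103294334 - 5863 i \sqrt{29}$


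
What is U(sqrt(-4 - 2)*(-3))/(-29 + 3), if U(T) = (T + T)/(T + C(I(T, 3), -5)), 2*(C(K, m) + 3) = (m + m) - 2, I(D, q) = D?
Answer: -sqrt(6)/(-39*I + 13*sqrt(6)) ≈ -0.030769 - 0.037684*I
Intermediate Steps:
C(K, m) = -4 + m (C(K, m) = -3 + ((m + m) - 2)/2 = -3 + (2*m - 2)/2 = -3 + (-2 + 2*m)/2 = -3 + (-1 + m) = -4 + m)
U(T) = 2*T/(-9 + T) (U(T) = (T + T)/(T + (-4 - 5)) = (2*T)/(T - 9) = (2*T)/(-9 + T) = 2*T/(-9 + T))
U(sqrt(-4 - 2)*(-3))/(-29 + 3) = (2*(sqrt(-4 - 2)*(-3))/(-9 + sqrt(-4 - 2)*(-3)))/(-29 + 3) = (2*(sqrt(-6)*(-3))/(-9 + sqrt(-6)*(-3)))/(-26) = -(I*sqrt(6))*(-3)/(13*(-9 + (I*sqrt(6))*(-3))) = -(-3*I*sqrt(6))/(13*(-9 - 3*I*sqrt(6))) = -(-3)*I*sqrt(6)/(13*(-9 - 3*I*sqrt(6))) = 3*I*sqrt(6)/(13*(-9 - 3*I*sqrt(6)))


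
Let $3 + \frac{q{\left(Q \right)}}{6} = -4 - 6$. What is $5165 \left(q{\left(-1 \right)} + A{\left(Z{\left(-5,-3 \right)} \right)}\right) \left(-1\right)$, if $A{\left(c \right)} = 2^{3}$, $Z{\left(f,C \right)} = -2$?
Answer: $361550$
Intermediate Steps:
$q{\left(Q \right)} = -78$ ($q{\left(Q \right)} = -18 + 6 \left(-4 - 6\right) = -18 + 6 \left(-10\right) = -18 - 60 = -78$)
$A{\left(c \right)} = 8$
$5165 \left(q{\left(-1 \right)} + A{\left(Z{\left(-5,-3 \right)} \right)}\right) \left(-1\right) = 5165 \left(-78 + 8\right) \left(-1\right) = 5165 \left(\left(-70\right) \left(-1\right)\right) = 5165 \cdot 70 = 361550$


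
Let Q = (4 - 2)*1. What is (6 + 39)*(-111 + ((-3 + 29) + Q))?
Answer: -3735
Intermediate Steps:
Q = 2 (Q = 2*1 = 2)
(6 + 39)*(-111 + ((-3 + 29) + Q)) = (6 + 39)*(-111 + ((-3 + 29) + 2)) = 45*(-111 + (26 + 2)) = 45*(-111 + 28) = 45*(-83) = -3735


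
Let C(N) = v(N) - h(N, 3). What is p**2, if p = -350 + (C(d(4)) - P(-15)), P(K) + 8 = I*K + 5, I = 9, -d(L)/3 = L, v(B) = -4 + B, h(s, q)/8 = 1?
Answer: 55696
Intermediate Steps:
h(s, q) = 8 (h(s, q) = 8*1 = 8)
d(L) = -3*L
P(K) = -3 + 9*K (P(K) = -8 + (9*K + 5) = -8 + (5 + 9*K) = -3 + 9*K)
C(N) = -12 + N (C(N) = (-4 + N) - 1*8 = (-4 + N) - 8 = -12 + N)
p = -236 (p = -350 + ((-12 - 3*4) - (-3 + 9*(-15))) = -350 + ((-12 - 12) - (-3 - 135)) = -350 + (-24 - 1*(-138)) = -350 + (-24 + 138) = -350 + 114 = -236)
p**2 = (-236)**2 = 55696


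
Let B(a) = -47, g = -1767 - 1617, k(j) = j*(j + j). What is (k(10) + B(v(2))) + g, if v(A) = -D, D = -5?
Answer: -3231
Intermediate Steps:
k(j) = 2*j**2 (k(j) = j*(2*j) = 2*j**2)
v(A) = 5 (v(A) = -1*(-5) = 5)
g = -3384
(k(10) + B(v(2))) + g = (2*10**2 - 47) - 3384 = (2*100 - 47) - 3384 = (200 - 47) - 3384 = 153 - 3384 = -3231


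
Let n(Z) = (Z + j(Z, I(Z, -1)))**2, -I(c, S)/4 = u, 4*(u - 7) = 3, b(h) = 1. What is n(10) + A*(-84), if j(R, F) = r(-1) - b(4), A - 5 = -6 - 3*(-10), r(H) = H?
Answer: -2372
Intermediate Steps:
u = 31/4 (u = 7 + (1/4)*3 = 7 + 3/4 = 31/4 ≈ 7.7500)
I(c, S) = -31 (I(c, S) = -4*31/4 = -31)
A = 29 (A = 5 + (-6 - 3*(-10)) = 5 + (-6 + 30) = 5 + 24 = 29)
j(R, F) = -2 (j(R, F) = -1 - 1*1 = -1 - 1 = -2)
n(Z) = (-2 + Z)**2 (n(Z) = (Z - 2)**2 = (-2 + Z)**2)
n(10) + A*(-84) = (-2 + 10)**2 + 29*(-84) = 8**2 - 2436 = 64 - 2436 = -2372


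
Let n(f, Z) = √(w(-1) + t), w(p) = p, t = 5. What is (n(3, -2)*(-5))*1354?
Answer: -13540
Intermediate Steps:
n(f, Z) = 2 (n(f, Z) = √(-1 + 5) = √4 = 2)
(n(3, -2)*(-5))*1354 = (2*(-5))*1354 = -10*1354 = -13540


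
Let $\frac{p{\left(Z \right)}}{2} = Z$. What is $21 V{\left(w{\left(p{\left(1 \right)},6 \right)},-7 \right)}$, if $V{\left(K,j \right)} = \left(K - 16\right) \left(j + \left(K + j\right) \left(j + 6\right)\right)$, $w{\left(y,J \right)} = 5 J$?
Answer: $-8820$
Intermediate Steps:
$p{\left(Z \right)} = 2 Z$
$V{\left(K,j \right)} = \left(-16 + K\right) \left(j + \left(6 + j\right) \left(K + j\right)\right)$ ($V{\left(K,j \right)} = \left(-16 + K\right) \left(j + \left(K + j\right) \left(6 + j\right)\right) = \left(-16 + K\right) \left(j + \left(6 + j\right) \left(K + j\right)\right)$)
$21 V{\left(w{\left(p{\left(1 \right)},6 \right)},-7 \right)} = 21 \left(\left(-112\right) \left(-7\right) - 96 \cdot 5 \cdot 6 - 16 \left(-7\right)^{2} + 6 \left(5 \cdot 6\right)^{2} + 5 \cdot 6 \left(-7\right)^{2} - 7 \left(5 \cdot 6\right)^{2} - 9 \cdot 5 \cdot 6 \left(-7\right)\right) = 21 \left(784 - 2880 - 784 + 6 \cdot 30^{2} + 30 \cdot 49 - 7 \cdot 30^{2} - 270 \left(-7\right)\right) = 21 \left(784 - 2880 - 784 + 6 \cdot 900 + 1470 - 6300 + 1890\right) = 21 \left(784 - 2880 - 784 + 5400 + 1470 - 6300 + 1890\right) = 21 \left(-420\right) = -8820$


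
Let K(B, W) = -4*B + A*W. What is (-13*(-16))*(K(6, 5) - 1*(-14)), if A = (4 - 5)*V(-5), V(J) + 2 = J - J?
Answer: 0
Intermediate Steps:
V(J) = -2 (V(J) = -2 + (J - J) = -2 + 0 = -2)
A = 2 (A = (4 - 5)*(-2) = -1*(-2) = 2)
K(B, W) = -4*B + 2*W
(-13*(-16))*(K(6, 5) - 1*(-14)) = (-13*(-16))*((-4*6 + 2*5) - 1*(-14)) = 208*((-24 + 10) + 14) = 208*(-14 + 14) = 208*0 = 0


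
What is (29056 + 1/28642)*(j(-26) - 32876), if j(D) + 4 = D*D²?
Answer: -20995295430284/14321 ≈ -1.4660e+9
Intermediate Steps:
j(D) = -4 + D³ (j(D) = -4 + D*D² = -4 + D³)
(29056 + 1/28642)*(j(-26) - 32876) = (29056 + 1/28642)*((-4 + (-26)³) - 32876) = (29056 + 1/28642)*((-4 - 17576) - 32876) = 832221953*(-17580 - 32876)/28642 = (832221953/28642)*(-50456) = -20995295430284/14321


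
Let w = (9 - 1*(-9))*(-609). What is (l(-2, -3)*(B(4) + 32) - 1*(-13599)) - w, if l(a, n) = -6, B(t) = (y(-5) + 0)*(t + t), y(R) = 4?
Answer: 24177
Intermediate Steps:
B(t) = 8*t (B(t) = (4 + 0)*(t + t) = 4*(2*t) = 8*t)
w = -10962 (w = (9 + 9)*(-609) = 18*(-609) = -10962)
(l(-2, -3)*(B(4) + 32) - 1*(-13599)) - w = (-6*(8*4 + 32) - 1*(-13599)) - 1*(-10962) = (-6*(32 + 32) + 13599) + 10962 = (-6*64 + 13599) + 10962 = (-384 + 13599) + 10962 = 13215 + 10962 = 24177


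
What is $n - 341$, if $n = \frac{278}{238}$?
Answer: $- \frac{40440}{119} \approx -339.83$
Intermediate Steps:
$n = \frac{139}{119}$ ($n = 278 \cdot \frac{1}{238} = \frac{139}{119} \approx 1.1681$)
$n - 341 = \frac{139}{119} - 341 = - \frac{40440}{119}$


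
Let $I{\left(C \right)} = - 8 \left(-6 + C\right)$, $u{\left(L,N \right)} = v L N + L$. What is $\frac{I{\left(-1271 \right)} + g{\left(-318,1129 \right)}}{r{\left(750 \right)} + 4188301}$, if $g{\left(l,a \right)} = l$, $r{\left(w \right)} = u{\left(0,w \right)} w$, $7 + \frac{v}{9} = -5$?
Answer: $\frac{9898}{4188301} \approx 0.0023632$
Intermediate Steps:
$v = -108$ ($v = -63 + 9 \left(-5\right) = -63 - 45 = -108$)
$u{\left(L,N \right)} = L - 108 L N$ ($u{\left(L,N \right)} = - 108 L N + L = L - 108 L N$)
$r{\left(w \right)} = 0$ ($r{\left(w \right)} = 0 \left(1 - 108 w\right) w = 0 w = 0$)
$I{\left(C \right)} = 48 - 8 C$
$\frac{I{\left(-1271 \right)} + g{\left(-318,1129 \right)}}{r{\left(750 \right)} + 4188301} = \frac{\left(48 - -10168\right) - 318}{0 + 4188301} = \frac{\left(48 + 10168\right) - 318}{4188301} = \left(10216 - 318\right) \frac{1}{4188301} = 9898 \cdot \frac{1}{4188301} = \frac{9898}{4188301}$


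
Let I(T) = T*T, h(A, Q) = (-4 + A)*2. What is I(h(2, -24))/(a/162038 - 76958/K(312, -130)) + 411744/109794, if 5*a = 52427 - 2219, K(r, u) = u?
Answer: 215501650578912/57053655233447 ≈ 3.7772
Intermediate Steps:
h(A, Q) = -8 + 2*A
I(T) = T²
a = 50208/5 (a = (52427 - 2219)/5 = (⅕)*50208 = 50208/5 ≈ 10042.)
I(h(2, -24))/(a/162038 - 76958/K(312, -130)) + 411744/109794 = (-8 + 2*2)²/((50208/5)/162038 - 76958/(-130)) + 411744/109794 = (-8 + 4)²/((50208/5)*(1/162038) - 76958*(-1/130)) + 411744*(1/109794) = (-4)²/(25104/405095 + 38479/65) + 68624/18299 = 16/(3117856453/5266235) + 68624/18299 = 16*(5266235/3117856453) + 68624/18299 = 84259760/3117856453 + 68624/18299 = 215501650578912/57053655233447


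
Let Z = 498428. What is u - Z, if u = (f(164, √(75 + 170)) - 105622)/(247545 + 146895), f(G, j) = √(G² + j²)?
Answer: -98300022971/197220 + √27141/394440 ≈ -4.9843e+5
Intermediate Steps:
u = -52811/197220 + √27141/394440 (u = (√(164² + (√(75 + 170))²) - 105622)/(247545 + 146895) = (√(26896 + (√245)²) - 105622)/394440 = (√(26896 + (7*√5)²) - 105622)*(1/394440) = (√(26896 + 245) - 105622)*(1/394440) = (√27141 - 105622)*(1/394440) = (-105622 + √27141)*(1/394440) = -52811/197220 + √27141/394440 ≈ -0.26736)
u - Z = (-52811/197220 + √27141/394440) - 1*498428 = (-52811/197220 + √27141/394440) - 498428 = -98300022971/197220 + √27141/394440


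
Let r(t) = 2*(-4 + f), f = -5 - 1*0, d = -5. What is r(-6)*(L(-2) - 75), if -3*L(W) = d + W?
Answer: 1308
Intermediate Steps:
f = -5 (f = -5 + 0 = -5)
r(t) = -18 (r(t) = 2*(-4 - 5) = 2*(-9) = -18)
L(W) = 5/3 - W/3 (L(W) = -(-5 + W)/3 = 5/3 - W/3)
r(-6)*(L(-2) - 75) = -18*((5/3 - ⅓*(-2)) - 75) = -18*((5/3 + ⅔) - 75) = -18*(7/3 - 75) = -18*(-218/3) = 1308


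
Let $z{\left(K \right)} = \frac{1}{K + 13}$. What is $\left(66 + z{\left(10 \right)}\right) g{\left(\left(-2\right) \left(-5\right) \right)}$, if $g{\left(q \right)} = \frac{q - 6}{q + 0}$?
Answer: $\frac{3038}{115} \approx 26.417$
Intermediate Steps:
$z{\left(K \right)} = \frac{1}{13 + K}$
$g{\left(q \right)} = \frac{-6 + q}{q}$
$\left(66 + z{\left(10 \right)}\right) g{\left(\left(-2\right) \left(-5\right) \right)} = \left(66 + \frac{1}{13 + 10}\right) \frac{-6 - -10}{\left(-2\right) \left(-5\right)} = \left(66 + \frac{1}{23}\right) \frac{-6 + 10}{10} = \left(66 + \frac{1}{23}\right) \frac{1}{10} \cdot 4 = \frac{1519}{23} \cdot \frac{2}{5} = \frac{3038}{115}$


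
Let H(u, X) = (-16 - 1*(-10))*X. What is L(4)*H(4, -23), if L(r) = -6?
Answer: -828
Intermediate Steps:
H(u, X) = -6*X (H(u, X) = (-16 + 10)*X = -6*X)
L(4)*H(4, -23) = -(-36)*(-23) = -6*138 = -828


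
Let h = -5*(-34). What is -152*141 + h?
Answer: -21262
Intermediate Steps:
h = 170
-152*141 + h = -152*141 + 170 = -21432 + 170 = -21262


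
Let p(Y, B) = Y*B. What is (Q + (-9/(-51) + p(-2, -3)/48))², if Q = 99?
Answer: 182385025/18496 ≈ 9860.8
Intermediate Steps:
p(Y, B) = B*Y
(Q + (-9/(-51) + p(-2, -3)/48))² = (99 + (-9/(-51) - 3*(-2)/48))² = (99 + (-9*(-1/51) + 6*(1/48)))² = (99 + (3/17 + ⅛))² = (99 + 41/136)² = (13505/136)² = 182385025/18496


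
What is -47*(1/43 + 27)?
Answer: -54614/43 ≈ -1270.1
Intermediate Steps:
-47*(1/43 + 27) = -47*1162/43 = -54614/43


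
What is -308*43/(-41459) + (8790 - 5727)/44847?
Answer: 21846745/56342781 ≈ 0.38775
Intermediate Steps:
-308*43/(-41459) + (8790 - 5727)/44847 = -13244*(-1/41459) + 3063*(1/44847) = 1204/3769 + 1021/14949 = 21846745/56342781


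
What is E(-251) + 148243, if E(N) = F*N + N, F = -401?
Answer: 248643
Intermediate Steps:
E(N) = -400*N (E(N) = -401*N + N = -400*N)
E(-251) + 148243 = -400*(-251) + 148243 = 100400 + 148243 = 248643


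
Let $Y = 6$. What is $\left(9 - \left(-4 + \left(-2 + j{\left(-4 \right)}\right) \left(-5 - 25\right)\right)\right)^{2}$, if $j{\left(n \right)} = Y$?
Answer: $17689$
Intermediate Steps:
$j{\left(n \right)} = 6$
$\left(9 - \left(-4 + \left(-2 + j{\left(-4 \right)}\right) \left(-5 - 25\right)\right)\right)^{2} = \left(9 - \left(-4 + \left(-2 + 6\right) \left(-5 - 25\right)\right)\right)^{2} = \left(9 - \left(-4 + 4 \left(-5 - 25\right)\right)\right)^{2} = \left(9 - \left(-4 + 4 \left(-30\right)\right)\right)^{2} = \left(9 + \left(4 - -120\right)\right)^{2} = \left(9 + \left(4 + 120\right)\right)^{2} = \left(9 + 124\right)^{2} = 133^{2} = 17689$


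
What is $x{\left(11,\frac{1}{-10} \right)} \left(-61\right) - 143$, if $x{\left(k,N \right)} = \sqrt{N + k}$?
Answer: $-143 - \frac{61 \sqrt{1090}}{10} \approx -344.39$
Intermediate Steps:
$x{\left(11,\frac{1}{-10} \right)} \left(-61\right) - 143 = \sqrt{\frac{1}{-10} + 11} \left(-61\right) - 143 = \sqrt{- \frac{1}{10} + 11} \left(-61\right) - 143 = \sqrt{\frac{109}{10}} \left(-61\right) - 143 = \frac{\sqrt{1090}}{10} \left(-61\right) - 143 = - \frac{61 \sqrt{1090}}{10} - 143 = -143 - \frac{61 \sqrt{1090}}{10}$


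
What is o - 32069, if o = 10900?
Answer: -21169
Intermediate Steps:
o - 32069 = 10900 - 32069 = -21169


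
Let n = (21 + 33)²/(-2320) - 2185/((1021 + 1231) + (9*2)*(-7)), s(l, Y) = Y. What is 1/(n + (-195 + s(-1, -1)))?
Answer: -616540/122250417 ≈ -0.0050433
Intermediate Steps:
n = -1408577/616540 (n = 54²*(-1/2320) - 2185/(2252 + 18*(-7)) = 2916*(-1/2320) - 2185/(2252 - 126) = -729/580 - 2185/2126 = -1408577/616540 ≈ -2.2846)
1/(n + (-195 + s(-1, -1))) = 1/(-1408577/616540 + (-195 - 1)) = 1/(-1408577/616540 - 196) = 1/(-122250417/616540) = -616540/122250417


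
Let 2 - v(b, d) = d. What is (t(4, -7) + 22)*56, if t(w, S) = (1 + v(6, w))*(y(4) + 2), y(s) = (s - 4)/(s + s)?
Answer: 1120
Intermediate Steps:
y(s) = (-4 + s)/(2*s) (y(s) = (-4 + s)/((2*s)) = (-4 + s)*(1/(2*s)) = (-4 + s)/(2*s))
v(b, d) = 2 - d
t(w, S) = 6 - 2*w (t(w, S) = (1 + (2 - w))*((½)*(-4 + 4)/4 + 2) = (3 - w)*((½)*(¼)*0 + 2) = (3 - w)*(0 + 2) = (3 - w)*2 = 6 - 2*w)
(t(4, -7) + 22)*56 = ((6 - 2*4) + 22)*56 = ((6 - 8) + 22)*56 = (-2 + 22)*56 = 20*56 = 1120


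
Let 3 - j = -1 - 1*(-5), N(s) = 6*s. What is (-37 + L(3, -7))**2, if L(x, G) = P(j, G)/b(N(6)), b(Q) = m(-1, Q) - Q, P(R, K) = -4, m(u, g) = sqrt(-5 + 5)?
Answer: 110224/81 ≈ 1360.8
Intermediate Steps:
m(u, g) = 0 (m(u, g) = sqrt(0) = 0)
j = -1 (j = 3 - (-1 - 1*(-5)) = 3 - (-1 + 5) = 3 - 1*4 = 3 - 4 = -1)
b(Q) = -Q (b(Q) = 0 - Q = -Q)
L(x, G) = 1/9 (L(x, G) = -4/((-6*6)) = -4/((-1*36)) = -4/(-36) = -4*(-1/36) = 1/9)
(-37 + L(3, -7))**2 = (-37 + 1/9)**2 = (-332/9)**2 = 110224/81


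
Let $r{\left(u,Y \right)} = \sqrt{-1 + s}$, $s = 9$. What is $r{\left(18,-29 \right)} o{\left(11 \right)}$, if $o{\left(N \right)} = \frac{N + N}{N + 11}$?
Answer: $2 \sqrt{2} \approx 2.8284$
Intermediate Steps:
$r{\left(u,Y \right)} = 2 \sqrt{2}$ ($r{\left(u,Y \right)} = \sqrt{-1 + 9} = \sqrt{8} = 2 \sqrt{2}$)
$o{\left(N \right)} = \frac{2 N}{11 + N}$
$r{\left(18,-29 \right)} o{\left(11 \right)} = 2 \sqrt{2} \cdot 2 \cdot 11 \frac{1}{11 + 11} = 2 \sqrt{2} \cdot 2 \cdot 11 \cdot \frac{1}{22} = 2 \sqrt{2} \cdot 1 = 2 \sqrt{2}$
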